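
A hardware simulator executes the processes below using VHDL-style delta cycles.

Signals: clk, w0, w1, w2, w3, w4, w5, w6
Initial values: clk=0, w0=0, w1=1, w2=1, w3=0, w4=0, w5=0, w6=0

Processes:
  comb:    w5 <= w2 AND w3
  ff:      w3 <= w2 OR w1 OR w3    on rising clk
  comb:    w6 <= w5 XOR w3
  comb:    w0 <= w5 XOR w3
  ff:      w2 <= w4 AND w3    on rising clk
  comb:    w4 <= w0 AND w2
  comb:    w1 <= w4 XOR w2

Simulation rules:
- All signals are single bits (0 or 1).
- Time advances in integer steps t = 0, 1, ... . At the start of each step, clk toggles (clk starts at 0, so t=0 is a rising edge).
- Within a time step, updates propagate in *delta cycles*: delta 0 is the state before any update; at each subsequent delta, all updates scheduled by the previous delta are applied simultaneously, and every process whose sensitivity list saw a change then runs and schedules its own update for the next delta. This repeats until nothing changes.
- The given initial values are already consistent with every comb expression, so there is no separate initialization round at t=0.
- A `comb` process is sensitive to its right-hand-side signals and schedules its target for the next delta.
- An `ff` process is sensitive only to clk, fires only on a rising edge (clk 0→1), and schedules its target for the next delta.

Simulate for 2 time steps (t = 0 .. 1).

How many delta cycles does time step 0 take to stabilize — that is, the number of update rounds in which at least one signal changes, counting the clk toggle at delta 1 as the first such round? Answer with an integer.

3

[bits: w2,w6,clk,w5,w0,w4,w1,w3]
t=0: Δ0=10000010 Δ1=10100010 Δ2=00100011 Δ3=01101001 | 3Δ
t=1: Δ0=01101001 Δ1=01001001 | 1Δ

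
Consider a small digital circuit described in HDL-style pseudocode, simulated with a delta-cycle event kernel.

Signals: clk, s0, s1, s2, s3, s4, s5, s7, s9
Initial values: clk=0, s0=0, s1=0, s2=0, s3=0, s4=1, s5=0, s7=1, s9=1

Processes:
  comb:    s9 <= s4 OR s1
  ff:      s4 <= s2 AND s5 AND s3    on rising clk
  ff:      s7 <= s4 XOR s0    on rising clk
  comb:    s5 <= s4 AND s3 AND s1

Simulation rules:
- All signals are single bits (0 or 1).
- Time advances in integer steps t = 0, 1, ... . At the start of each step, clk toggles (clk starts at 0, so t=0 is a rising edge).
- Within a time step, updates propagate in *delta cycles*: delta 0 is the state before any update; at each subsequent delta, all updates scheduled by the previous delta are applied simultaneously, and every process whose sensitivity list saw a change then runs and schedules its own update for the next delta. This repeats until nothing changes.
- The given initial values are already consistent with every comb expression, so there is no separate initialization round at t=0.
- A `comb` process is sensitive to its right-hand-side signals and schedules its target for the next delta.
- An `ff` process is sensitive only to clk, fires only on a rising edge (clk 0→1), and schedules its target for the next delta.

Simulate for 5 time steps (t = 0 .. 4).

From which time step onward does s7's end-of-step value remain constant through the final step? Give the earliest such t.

t=0 Δ0: clk=0 s0=0 s2=0 s9=1 s3=0 s5=0 s1=0 s4=1 s7=1
  Δ1: clk:0→1
  Δ2: s4:1→0
  Δ3: s9:1→0
  (3Δ to stable)
t=1 Δ0: clk=1 s0=0 s2=0 s9=0 s3=0 s5=0 s1=0 s4=0 s7=1
  Δ1: clk:1→0
  (1Δ to stable)
t=2 Δ0: clk=0 s0=0 s2=0 s9=0 s3=0 s5=0 s1=0 s4=0 s7=1
  Δ1: clk:0→1
  Δ2: s7:1→0
  (2Δ to stable)
t=3 Δ0: clk=1 s0=0 s2=0 s9=0 s3=0 s5=0 s1=0 s4=0 s7=0
  Δ1: clk:1→0
  (1Δ to stable)
t=4 Δ0: clk=0 s0=0 s2=0 s9=0 s3=0 s5=0 s1=0 s4=0 s7=0
  Δ1: clk:0→1
  (1Δ to stable)

2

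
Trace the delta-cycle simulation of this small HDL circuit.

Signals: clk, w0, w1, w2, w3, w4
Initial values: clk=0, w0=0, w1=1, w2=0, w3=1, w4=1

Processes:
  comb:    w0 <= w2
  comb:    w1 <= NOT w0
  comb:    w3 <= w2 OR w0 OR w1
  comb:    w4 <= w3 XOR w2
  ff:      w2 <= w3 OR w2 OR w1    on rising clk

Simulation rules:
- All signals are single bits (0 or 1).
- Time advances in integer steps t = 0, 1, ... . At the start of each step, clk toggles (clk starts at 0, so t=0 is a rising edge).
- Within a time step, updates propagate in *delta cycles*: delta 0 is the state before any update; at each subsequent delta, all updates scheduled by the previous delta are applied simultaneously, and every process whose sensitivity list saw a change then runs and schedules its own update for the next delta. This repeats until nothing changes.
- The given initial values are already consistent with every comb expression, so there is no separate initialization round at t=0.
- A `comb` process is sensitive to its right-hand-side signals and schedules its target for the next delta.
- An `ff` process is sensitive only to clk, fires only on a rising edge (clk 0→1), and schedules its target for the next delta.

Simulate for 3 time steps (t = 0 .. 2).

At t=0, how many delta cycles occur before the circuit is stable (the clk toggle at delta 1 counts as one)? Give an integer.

t=0 Δ0: w0=0 w3=1 clk=0 w2=0 w4=1 w1=1
  Δ1: clk:0→1
  Δ2: w2:0→1
  Δ3: w0:0→1, w4:1→0
  Δ4: w1:1→0
  (4Δ to stable)
t=1 Δ0: w0=1 w3=1 clk=1 w2=1 w4=0 w1=0
  Δ1: clk:1→0
  (1Δ to stable)
t=2 Δ0: w0=1 w3=1 clk=0 w2=1 w4=0 w1=0
  Δ1: clk:0→1
  (1Δ to stable)

4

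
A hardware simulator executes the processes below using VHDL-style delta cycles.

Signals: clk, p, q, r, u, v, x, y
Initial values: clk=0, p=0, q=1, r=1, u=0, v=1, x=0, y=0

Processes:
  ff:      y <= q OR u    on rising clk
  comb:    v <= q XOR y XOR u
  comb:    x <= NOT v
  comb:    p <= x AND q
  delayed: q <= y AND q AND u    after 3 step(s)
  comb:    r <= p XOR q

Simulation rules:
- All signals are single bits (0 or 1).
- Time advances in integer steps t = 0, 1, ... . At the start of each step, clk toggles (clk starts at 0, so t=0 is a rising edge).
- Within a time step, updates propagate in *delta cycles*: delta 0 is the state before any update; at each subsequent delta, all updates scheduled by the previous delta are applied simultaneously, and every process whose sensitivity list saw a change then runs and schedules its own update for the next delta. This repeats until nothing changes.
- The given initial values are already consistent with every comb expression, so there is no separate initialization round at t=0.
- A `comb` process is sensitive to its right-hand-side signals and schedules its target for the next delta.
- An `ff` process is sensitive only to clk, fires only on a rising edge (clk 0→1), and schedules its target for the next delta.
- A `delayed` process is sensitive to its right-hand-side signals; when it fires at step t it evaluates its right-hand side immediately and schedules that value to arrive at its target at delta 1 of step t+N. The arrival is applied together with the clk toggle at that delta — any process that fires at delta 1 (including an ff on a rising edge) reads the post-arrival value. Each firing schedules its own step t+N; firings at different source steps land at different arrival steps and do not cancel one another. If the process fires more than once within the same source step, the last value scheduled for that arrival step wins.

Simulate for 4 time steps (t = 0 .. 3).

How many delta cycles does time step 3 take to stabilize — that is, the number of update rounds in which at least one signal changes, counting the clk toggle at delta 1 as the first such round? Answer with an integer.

t0.Δ0 p=0 y=0 v=1 x=0 r=1 u=0 clk=0 q=1
t0.Δ1 p=0 y=0 v=1 x=0 r=1 u=0 clk=1 q=1
t0.Δ2 p=0 y=1 v=1 x=0 r=1 u=0 clk=1 q=1
t0.Δ3 p=0 y=1 v=0 x=0 r=1 u=0 clk=1 q=1
t0.Δ4 p=0 y=1 v=0 x=1 r=1 u=0 clk=1 q=1
t0.Δ5 p=1 y=1 v=0 x=1 r=1 u=0 clk=1 q=1
t0.Δ6 p=1 y=1 v=0 x=1 r=0 u=0 clk=1 q=1
t1.Δ0 p=1 y=1 v=0 x=1 r=0 u=0 clk=1 q=1
t1.Δ1 p=1 y=1 v=0 x=1 r=0 u=0 clk=0 q=1
t2.Δ0 p=1 y=1 v=0 x=1 r=0 u=0 clk=0 q=1
t2.Δ1 p=1 y=1 v=0 x=1 r=0 u=0 clk=1 q=1
t3.Δ0 p=1 y=1 v=0 x=1 r=0 u=0 clk=1 q=1
t3.Δ1 p=1 y=1 v=0 x=1 r=0 u=0 clk=0 q=0
t3.Δ2 p=0 y=1 v=1 x=1 r=1 u=0 clk=0 q=0
t3.Δ3 p=0 y=1 v=1 x=0 r=0 u=0 clk=0 q=0

3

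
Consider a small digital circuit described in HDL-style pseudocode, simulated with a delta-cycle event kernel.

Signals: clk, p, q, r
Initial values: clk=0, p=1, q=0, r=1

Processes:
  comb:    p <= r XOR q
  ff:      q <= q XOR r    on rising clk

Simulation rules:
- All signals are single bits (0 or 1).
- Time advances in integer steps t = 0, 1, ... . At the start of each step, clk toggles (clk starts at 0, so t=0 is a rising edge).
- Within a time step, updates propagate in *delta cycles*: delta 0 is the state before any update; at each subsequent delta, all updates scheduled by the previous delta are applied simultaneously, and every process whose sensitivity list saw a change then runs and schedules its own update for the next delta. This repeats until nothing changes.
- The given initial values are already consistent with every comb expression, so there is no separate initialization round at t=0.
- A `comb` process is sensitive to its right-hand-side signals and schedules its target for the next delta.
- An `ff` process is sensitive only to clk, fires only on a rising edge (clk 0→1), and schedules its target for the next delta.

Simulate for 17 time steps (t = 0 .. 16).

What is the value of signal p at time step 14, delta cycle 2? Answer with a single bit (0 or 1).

0

t0.Δ0 clk=0 r=1 p=1 q=0
t0.Δ1 clk=1 r=1 p=1 q=0
t0.Δ2 clk=1 r=1 p=1 q=1
t0.Δ3 clk=1 r=1 p=0 q=1
t1.Δ0 clk=1 r=1 p=0 q=1
t1.Δ1 clk=0 r=1 p=0 q=1
t2.Δ0 clk=0 r=1 p=0 q=1
t2.Δ1 clk=1 r=1 p=0 q=1
t2.Δ2 clk=1 r=1 p=0 q=0
t2.Δ3 clk=1 r=1 p=1 q=0
t3.Δ0 clk=1 r=1 p=1 q=0
t3.Δ1 clk=0 r=1 p=1 q=0
t4.Δ0 clk=0 r=1 p=1 q=0
t4.Δ1 clk=1 r=1 p=1 q=0
t4.Δ2 clk=1 r=1 p=1 q=1
t4.Δ3 clk=1 r=1 p=0 q=1
t5.Δ0 clk=1 r=1 p=0 q=1
t5.Δ1 clk=0 r=1 p=0 q=1
t6.Δ0 clk=0 r=1 p=0 q=1
t6.Δ1 clk=1 r=1 p=0 q=1
t6.Δ2 clk=1 r=1 p=0 q=0
t6.Δ3 clk=1 r=1 p=1 q=0
t7.Δ0 clk=1 r=1 p=1 q=0
t7.Δ1 clk=0 r=1 p=1 q=0
t8.Δ0 clk=0 r=1 p=1 q=0
t8.Δ1 clk=1 r=1 p=1 q=0
t8.Δ2 clk=1 r=1 p=1 q=1
t8.Δ3 clk=1 r=1 p=0 q=1
t9.Δ0 clk=1 r=1 p=0 q=1
t9.Δ1 clk=0 r=1 p=0 q=1
t10.Δ0 clk=0 r=1 p=0 q=1
t10.Δ1 clk=1 r=1 p=0 q=1
t10.Δ2 clk=1 r=1 p=0 q=0
t10.Δ3 clk=1 r=1 p=1 q=0
t11.Δ0 clk=1 r=1 p=1 q=0
t11.Δ1 clk=0 r=1 p=1 q=0
t12.Δ0 clk=0 r=1 p=1 q=0
t12.Δ1 clk=1 r=1 p=1 q=0
t12.Δ2 clk=1 r=1 p=1 q=1
t12.Δ3 clk=1 r=1 p=0 q=1
t13.Δ0 clk=1 r=1 p=0 q=1
t13.Δ1 clk=0 r=1 p=0 q=1
t14.Δ0 clk=0 r=1 p=0 q=1
t14.Δ1 clk=1 r=1 p=0 q=1
t14.Δ2 clk=1 r=1 p=0 q=0
t14.Δ3 clk=1 r=1 p=1 q=0
t15.Δ0 clk=1 r=1 p=1 q=0
t15.Δ1 clk=0 r=1 p=1 q=0
t16.Δ0 clk=0 r=1 p=1 q=0
t16.Δ1 clk=1 r=1 p=1 q=0
t16.Δ2 clk=1 r=1 p=1 q=1
t16.Δ3 clk=1 r=1 p=0 q=1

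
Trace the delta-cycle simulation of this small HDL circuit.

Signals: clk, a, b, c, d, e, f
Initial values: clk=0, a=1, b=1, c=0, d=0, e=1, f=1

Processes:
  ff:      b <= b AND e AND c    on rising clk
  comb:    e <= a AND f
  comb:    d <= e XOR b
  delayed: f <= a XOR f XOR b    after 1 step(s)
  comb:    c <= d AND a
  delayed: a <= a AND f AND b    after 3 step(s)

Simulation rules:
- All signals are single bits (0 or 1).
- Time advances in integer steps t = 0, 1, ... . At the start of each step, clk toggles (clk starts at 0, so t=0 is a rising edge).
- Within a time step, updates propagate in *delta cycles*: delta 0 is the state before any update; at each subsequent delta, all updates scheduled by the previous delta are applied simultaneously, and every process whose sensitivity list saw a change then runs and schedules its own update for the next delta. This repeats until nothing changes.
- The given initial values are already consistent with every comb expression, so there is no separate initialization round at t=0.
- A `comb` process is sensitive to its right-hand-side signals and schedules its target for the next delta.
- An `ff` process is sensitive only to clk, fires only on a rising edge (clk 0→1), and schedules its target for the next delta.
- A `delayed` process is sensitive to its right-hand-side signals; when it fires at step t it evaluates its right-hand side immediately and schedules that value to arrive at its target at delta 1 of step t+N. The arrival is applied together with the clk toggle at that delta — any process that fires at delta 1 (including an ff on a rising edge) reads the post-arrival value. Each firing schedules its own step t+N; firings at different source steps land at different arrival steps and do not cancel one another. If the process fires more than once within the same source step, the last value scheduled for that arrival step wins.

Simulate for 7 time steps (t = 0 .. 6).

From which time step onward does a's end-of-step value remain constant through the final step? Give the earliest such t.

t0.Δ0 clk=0 b=1 f=1 a=1 e=1 d=0 c=0
t0.Δ1 clk=1 b=1 f=1 a=1 e=1 d=0 c=0
t0.Δ2 clk=1 b=0 f=1 a=1 e=1 d=0 c=0
t0.Δ3 clk=1 b=0 f=1 a=1 e=1 d=1 c=0
t0.Δ4 clk=1 b=0 f=1 a=1 e=1 d=1 c=1
t1.Δ0 clk=1 b=0 f=1 a=1 e=1 d=1 c=1
t1.Δ1 clk=0 b=0 f=0 a=1 e=1 d=1 c=1
t1.Δ2 clk=0 b=0 f=0 a=1 e=0 d=1 c=1
t1.Δ3 clk=0 b=0 f=0 a=1 e=0 d=0 c=1
t1.Δ4 clk=0 b=0 f=0 a=1 e=0 d=0 c=0
t2.Δ0 clk=0 b=0 f=0 a=1 e=0 d=0 c=0
t2.Δ1 clk=1 b=0 f=1 a=1 e=0 d=0 c=0
t2.Δ2 clk=1 b=0 f=1 a=1 e=1 d=0 c=0
t2.Δ3 clk=1 b=0 f=1 a=1 e=1 d=1 c=0
t2.Δ4 clk=1 b=0 f=1 a=1 e=1 d=1 c=1
t3.Δ0 clk=1 b=0 f=1 a=1 e=1 d=1 c=1
t3.Δ1 clk=0 b=0 f=0 a=0 e=1 d=1 c=1
t3.Δ2 clk=0 b=0 f=0 a=0 e=0 d=1 c=0
t3.Δ3 clk=0 b=0 f=0 a=0 e=0 d=0 c=0
t4.Δ0 clk=0 b=0 f=0 a=0 e=0 d=0 c=0
t4.Δ1 clk=1 b=0 f=0 a=0 e=0 d=0 c=0
t5.Δ0 clk=1 b=0 f=0 a=0 e=0 d=0 c=0
t5.Δ1 clk=0 b=0 f=0 a=0 e=0 d=0 c=0
t6.Δ0 clk=0 b=0 f=0 a=0 e=0 d=0 c=0
t6.Δ1 clk=1 b=0 f=0 a=0 e=0 d=0 c=0

3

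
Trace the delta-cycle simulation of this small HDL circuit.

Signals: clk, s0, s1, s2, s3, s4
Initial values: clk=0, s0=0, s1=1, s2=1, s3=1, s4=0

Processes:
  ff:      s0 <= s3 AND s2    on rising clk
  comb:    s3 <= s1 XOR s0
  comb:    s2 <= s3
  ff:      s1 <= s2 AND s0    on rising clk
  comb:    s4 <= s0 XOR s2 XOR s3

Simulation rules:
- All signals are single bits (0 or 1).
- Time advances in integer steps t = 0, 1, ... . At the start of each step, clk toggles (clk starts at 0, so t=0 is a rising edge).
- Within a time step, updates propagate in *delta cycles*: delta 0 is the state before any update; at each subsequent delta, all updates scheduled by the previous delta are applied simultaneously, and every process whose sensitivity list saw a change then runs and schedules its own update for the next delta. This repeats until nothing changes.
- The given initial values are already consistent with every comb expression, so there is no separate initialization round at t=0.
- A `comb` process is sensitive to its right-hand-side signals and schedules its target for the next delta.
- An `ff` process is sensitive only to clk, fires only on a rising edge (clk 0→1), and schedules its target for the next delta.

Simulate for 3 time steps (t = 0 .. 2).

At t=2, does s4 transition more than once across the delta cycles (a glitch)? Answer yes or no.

yes

t=0 Δ0: s1=1 s2=1 s3=1 clk=0 s0=0 s4=0
  Δ1: clk:0→1
  Δ2: s1:1→0, s0:0→1
  Δ3: s4:0→1
  (3Δ to stable)
t=1 Δ0: s1=0 s2=1 s3=1 clk=1 s0=1 s4=1
  Δ1: clk:1→0
  (1Δ to stable)
t=2 Δ0: s1=0 s2=1 s3=1 clk=0 s0=1 s4=1
  Δ1: clk:0→1
  Δ2: s1:0→1
  Δ3: s3:1→0
  Δ4: s2:1→0, s4:1→0
  Δ5: s4:0→1
  (5Δ to stable)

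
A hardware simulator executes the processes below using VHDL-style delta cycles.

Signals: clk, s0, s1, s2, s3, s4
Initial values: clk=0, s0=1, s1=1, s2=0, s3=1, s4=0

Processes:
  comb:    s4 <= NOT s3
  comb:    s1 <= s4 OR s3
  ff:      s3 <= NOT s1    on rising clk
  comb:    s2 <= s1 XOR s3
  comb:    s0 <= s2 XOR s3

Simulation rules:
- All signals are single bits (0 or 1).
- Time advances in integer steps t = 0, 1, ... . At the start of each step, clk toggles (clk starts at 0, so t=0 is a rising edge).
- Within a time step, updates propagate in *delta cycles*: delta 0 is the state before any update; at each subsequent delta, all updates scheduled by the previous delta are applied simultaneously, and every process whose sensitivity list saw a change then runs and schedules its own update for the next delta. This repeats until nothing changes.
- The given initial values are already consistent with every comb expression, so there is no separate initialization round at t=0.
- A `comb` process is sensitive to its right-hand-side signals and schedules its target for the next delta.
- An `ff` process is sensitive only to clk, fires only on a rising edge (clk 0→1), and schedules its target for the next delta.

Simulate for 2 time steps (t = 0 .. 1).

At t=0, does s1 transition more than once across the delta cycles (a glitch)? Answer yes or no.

yes

t=0 Δ0: s2=0 s1=1 s0=1 s3=1 clk=0 s4=0
  Δ1: clk:0→1
  Δ2: s3:1→0
  Δ3: s2:0→1, s1:1→0, s0:1→0, s4:0→1
  Δ4: s2:1→0, s1:0→1, s0:0→1
  Δ5: s2:0→1, s0:1→0
  Δ6: s0:0→1
  (6Δ to stable)
t=1 Δ0: s2=1 s1=1 s0=1 s3=0 clk=1 s4=1
  Δ1: clk:1→0
  (1Δ to stable)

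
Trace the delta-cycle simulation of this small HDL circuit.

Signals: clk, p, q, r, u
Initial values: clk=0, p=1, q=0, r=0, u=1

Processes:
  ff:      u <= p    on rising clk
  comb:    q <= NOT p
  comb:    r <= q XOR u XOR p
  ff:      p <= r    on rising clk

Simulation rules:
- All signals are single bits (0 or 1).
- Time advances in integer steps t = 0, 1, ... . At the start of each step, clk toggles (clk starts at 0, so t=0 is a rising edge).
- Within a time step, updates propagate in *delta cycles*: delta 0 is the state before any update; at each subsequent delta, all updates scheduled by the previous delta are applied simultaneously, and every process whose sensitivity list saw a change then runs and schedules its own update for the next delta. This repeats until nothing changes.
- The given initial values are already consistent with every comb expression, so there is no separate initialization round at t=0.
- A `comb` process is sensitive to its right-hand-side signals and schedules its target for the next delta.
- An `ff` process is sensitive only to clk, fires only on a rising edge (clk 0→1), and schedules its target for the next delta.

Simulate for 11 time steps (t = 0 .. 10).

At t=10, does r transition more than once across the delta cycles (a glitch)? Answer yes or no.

t=0 Δ0: r=0 clk=0 q=0 u=1 p=1
  Δ1: clk:0→1
  Δ2: p:1→0
  Δ3: r:0→1, q:0→1
  Δ4: r:1→0
  (4Δ to stable)
t=1 Δ0: r=0 clk=1 q=1 u=1 p=0
  Δ1: clk:1→0
  (1Δ to stable)
t=2 Δ0: r=0 clk=0 q=1 u=1 p=0
  Δ1: clk:0→1
  Δ2: u:1→0
  Δ3: r:0→1
  (3Δ to stable)
t=3 Δ0: r=1 clk=1 q=1 u=0 p=0
  Δ1: clk:1→0
  (1Δ to stable)
t=4 Δ0: r=1 clk=0 q=1 u=0 p=0
  Δ1: clk:0→1
  Δ2: p:0→1
  Δ3: r:1→0, q:1→0
  Δ4: r:0→1
  (4Δ to stable)
t=5 Δ0: r=1 clk=1 q=0 u=0 p=1
  Δ1: clk:1→0
  (1Δ to stable)
t=6 Δ0: r=1 clk=0 q=0 u=0 p=1
  Δ1: clk:0→1
  Δ2: u:0→1
  Δ3: r:1→0
  (3Δ to stable)
t=7 Δ0: r=0 clk=1 q=0 u=1 p=1
  Δ1: clk:1→0
  (1Δ to stable)
t=8 Δ0: r=0 clk=0 q=0 u=1 p=1
  Δ1: clk:0→1
  Δ2: p:1→0
  Δ3: r:0→1, q:0→1
  Δ4: r:1→0
  (4Δ to stable)
t=9 Δ0: r=0 clk=1 q=1 u=1 p=0
  Δ1: clk:1→0
  (1Δ to stable)
t=10 Δ0: r=0 clk=0 q=1 u=1 p=0
  Δ1: clk:0→1
  Δ2: u:1→0
  Δ3: r:0→1
  (3Δ to stable)

no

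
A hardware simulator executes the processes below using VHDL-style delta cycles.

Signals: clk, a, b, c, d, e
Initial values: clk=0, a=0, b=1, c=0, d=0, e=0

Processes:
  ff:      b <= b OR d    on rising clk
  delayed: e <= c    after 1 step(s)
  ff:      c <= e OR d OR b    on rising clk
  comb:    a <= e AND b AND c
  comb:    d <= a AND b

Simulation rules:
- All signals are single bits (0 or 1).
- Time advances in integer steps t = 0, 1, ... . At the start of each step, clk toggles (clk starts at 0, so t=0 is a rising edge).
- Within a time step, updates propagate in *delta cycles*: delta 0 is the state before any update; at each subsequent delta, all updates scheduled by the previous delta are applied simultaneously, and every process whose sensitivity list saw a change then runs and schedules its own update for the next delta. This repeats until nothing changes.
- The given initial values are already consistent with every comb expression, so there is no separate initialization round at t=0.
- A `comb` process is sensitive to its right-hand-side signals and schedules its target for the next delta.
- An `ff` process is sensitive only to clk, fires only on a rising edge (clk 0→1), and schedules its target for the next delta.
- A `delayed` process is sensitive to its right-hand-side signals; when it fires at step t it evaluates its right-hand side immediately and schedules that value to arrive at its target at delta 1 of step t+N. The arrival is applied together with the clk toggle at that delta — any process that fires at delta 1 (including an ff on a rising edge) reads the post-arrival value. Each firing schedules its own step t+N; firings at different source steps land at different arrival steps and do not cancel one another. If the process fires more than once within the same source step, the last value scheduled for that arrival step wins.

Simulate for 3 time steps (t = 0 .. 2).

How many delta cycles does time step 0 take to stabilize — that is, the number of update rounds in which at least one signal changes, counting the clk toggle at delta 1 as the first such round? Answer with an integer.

[bits: b,c,d,e,clk,a]
t=0: Δ0=100000 Δ1=100010 Δ2=110010 | 2Δ
t=1: Δ0=110010 Δ1=110100 Δ2=110101 Δ3=111101 | 3Δ
t=2: Δ0=111101 Δ1=111111 | 1Δ

2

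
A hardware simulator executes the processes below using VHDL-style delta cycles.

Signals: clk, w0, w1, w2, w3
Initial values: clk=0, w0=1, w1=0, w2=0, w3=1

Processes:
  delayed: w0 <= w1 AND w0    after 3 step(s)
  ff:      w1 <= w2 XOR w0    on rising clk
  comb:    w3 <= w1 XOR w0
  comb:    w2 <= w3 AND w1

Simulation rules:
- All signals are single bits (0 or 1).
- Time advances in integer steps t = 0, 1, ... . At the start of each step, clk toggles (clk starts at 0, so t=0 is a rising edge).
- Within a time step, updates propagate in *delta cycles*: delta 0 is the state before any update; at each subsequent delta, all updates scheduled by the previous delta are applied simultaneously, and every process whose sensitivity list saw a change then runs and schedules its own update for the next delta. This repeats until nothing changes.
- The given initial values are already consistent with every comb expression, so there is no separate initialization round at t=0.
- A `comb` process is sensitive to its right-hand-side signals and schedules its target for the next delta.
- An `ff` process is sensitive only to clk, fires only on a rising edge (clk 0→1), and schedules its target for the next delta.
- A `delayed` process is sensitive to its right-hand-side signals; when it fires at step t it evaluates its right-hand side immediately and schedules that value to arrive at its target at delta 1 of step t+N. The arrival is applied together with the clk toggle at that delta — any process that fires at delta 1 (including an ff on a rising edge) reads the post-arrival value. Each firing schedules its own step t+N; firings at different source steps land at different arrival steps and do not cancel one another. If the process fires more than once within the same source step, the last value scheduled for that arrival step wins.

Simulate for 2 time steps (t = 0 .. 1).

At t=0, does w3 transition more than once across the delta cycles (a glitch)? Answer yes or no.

no

t=0 Δ0: w0=1 w3=1 clk=0 w1=0 w2=0
  Δ1: clk:0→1
  Δ2: w1:0→1
  Δ3: w3:1→0, w2:0→1
  Δ4: w2:1→0
  (4Δ to stable)
t=1 Δ0: w0=1 w3=0 clk=1 w1=1 w2=0
  Δ1: clk:1→0
  (1Δ to stable)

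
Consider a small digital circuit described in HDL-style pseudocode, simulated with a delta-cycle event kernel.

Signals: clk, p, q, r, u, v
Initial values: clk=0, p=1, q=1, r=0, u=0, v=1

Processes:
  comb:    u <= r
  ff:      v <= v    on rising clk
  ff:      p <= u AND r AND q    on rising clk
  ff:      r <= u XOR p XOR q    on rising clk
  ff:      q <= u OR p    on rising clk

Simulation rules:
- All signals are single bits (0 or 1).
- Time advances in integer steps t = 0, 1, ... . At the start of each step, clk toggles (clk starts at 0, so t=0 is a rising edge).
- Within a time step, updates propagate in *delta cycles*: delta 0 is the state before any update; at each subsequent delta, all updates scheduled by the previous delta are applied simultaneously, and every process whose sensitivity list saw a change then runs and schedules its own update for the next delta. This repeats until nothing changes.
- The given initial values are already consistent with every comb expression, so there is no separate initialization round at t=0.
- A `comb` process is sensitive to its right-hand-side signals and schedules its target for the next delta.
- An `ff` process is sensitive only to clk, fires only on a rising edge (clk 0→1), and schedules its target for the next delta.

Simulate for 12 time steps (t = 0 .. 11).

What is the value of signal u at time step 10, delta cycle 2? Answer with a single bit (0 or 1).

0

t=0 Δ0: p=1 v=1 q=1 u=0 clk=0 r=0
  Δ1: clk:0→1
  Δ2: p:1→0
  (2Δ to stable)
t=1 Δ0: p=0 v=1 q=1 u=0 clk=1 r=0
  Δ1: clk:1→0
  (1Δ to stable)
t=2 Δ0: p=0 v=1 q=1 u=0 clk=0 r=0
  Δ1: clk:0→1
  Δ2: q:1→0, r:0→1
  Δ3: u:0→1
  (3Δ to stable)
t=3 Δ0: p=0 v=1 q=0 u=1 clk=1 r=1
  Δ1: clk:1→0
  (1Δ to stable)
t=4 Δ0: p=0 v=1 q=0 u=1 clk=0 r=1
  Δ1: clk:0→1
  Δ2: q:0→1
  (2Δ to stable)
t=5 Δ0: p=0 v=1 q=1 u=1 clk=1 r=1
  Δ1: clk:1→0
  (1Δ to stable)
t=6 Δ0: p=0 v=1 q=1 u=1 clk=0 r=1
  Δ1: clk:0→1
  Δ2: p:0→1, r:1→0
  Δ3: u:1→0
  (3Δ to stable)
t=7 Δ0: p=1 v=1 q=1 u=0 clk=1 r=0
  Δ1: clk:1→0
  (1Δ to stable)
t=8 Δ0: p=1 v=1 q=1 u=0 clk=0 r=0
  Δ1: clk:0→1
  Δ2: p:1→0
  (2Δ to stable)
t=9 Δ0: p=0 v=1 q=1 u=0 clk=1 r=0
  Δ1: clk:1→0
  (1Δ to stable)
t=10 Δ0: p=0 v=1 q=1 u=0 clk=0 r=0
  Δ1: clk:0→1
  Δ2: q:1→0, r:0→1
  Δ3: u:0→1
  (3Δ to stable)
t=11 Δ0: p=0 v=1 q=0 u=1 clk=1 r=1
  Δ1: clk:1→0
  (1Δ to stable)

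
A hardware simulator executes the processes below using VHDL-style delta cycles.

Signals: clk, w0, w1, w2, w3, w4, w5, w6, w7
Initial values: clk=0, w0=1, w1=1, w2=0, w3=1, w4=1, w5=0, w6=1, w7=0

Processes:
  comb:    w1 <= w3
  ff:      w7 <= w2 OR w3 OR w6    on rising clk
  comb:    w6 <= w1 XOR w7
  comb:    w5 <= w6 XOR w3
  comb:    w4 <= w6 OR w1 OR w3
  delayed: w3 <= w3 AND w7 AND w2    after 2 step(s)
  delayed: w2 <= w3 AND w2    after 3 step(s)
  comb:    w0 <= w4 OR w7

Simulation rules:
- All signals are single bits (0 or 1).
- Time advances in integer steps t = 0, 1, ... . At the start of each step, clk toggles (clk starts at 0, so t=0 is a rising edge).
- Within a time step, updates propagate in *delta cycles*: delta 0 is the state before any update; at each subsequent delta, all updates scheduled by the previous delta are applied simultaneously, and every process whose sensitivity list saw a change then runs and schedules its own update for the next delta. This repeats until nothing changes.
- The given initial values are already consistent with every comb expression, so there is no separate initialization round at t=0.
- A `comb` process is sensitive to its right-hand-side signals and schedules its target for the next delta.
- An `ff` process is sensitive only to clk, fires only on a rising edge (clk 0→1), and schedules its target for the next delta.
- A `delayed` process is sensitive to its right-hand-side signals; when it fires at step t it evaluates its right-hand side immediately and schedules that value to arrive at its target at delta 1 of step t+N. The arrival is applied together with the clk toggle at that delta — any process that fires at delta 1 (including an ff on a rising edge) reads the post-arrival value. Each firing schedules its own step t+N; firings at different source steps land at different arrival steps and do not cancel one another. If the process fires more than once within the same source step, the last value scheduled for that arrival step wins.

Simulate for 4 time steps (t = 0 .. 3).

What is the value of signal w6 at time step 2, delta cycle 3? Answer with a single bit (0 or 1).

0

t=0 Δ0: w2=0 w7=0 w5=0 w0=1 clk=0 w4=1 w1=1 w6=1 w3=1
  Δ1: clk:0→1
  Δ2: w7:0→1
  Δ3: w6:1→0
  Δ4: w5:0→1
  (4Δ to stable)
t=1 Δ0: w2=0 w7=1 w5=1 w0=1 clk=1 w4=1 w1=1 w6=0 w3=1
  Δ1: clk:1→0
  (1Δ to stable)
t=2 Δ0: w2=0 w7=1 w5=1 w0=1 clk=0 w4=1 w1=1 w6=0 w3=1
  Δ1: clk:0→1, w3:1→0
  Δ2: w7:1→0, w5:1→0, w1:1→0
  Δ3: w4:1→0
  Δ4: w0:1→0
  (4Δ to stable)
t=3 Δ0: w2=0 w7=0 w5=0 w0=0 clk=1 w4=0 w1=0 w6=0 w3=0
  Δ1: clk:1→0
  (1Δ to stable)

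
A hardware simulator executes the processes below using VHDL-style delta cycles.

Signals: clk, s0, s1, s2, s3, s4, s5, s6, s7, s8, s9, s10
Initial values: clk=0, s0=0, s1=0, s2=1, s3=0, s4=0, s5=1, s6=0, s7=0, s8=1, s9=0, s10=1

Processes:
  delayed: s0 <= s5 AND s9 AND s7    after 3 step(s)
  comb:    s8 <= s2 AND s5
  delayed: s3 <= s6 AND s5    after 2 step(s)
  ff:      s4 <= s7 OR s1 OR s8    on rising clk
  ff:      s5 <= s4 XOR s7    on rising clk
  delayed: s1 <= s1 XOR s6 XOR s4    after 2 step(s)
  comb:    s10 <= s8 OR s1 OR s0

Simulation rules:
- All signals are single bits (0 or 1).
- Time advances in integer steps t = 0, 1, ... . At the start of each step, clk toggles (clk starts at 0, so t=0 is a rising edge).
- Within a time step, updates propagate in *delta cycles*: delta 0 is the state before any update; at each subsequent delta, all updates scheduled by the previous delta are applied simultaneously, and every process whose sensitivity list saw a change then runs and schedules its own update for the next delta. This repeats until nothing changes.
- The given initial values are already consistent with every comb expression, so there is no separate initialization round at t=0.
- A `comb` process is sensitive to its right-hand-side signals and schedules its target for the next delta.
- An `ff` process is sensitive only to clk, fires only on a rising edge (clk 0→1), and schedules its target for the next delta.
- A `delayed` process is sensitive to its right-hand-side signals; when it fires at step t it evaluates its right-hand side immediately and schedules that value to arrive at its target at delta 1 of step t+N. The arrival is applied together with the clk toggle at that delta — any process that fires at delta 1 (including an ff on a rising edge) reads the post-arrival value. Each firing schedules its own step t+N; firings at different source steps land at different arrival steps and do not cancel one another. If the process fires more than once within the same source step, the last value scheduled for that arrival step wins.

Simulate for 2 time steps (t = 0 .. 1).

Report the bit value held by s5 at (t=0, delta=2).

t=0 Δ0: s4=0 s6=0 s5=1 s10=1 s0=0 clk=0 s7=0 s2=1 s3=0 s1=0 s8=1 s9=0
  Δ1: clk:0→1
  Δ2: s4:0→1, s5:1→0
  Δ3: s8:1→0
  Δ4: s10:1→0
  (4Δ to stable)
t=1 Δ0: s4=1 s6=0 s5=0 s10=0 s0=0 clk=1 s7=0 s2=1 s3=0 s1=0 s8=0 s9=0
  Δ1: clk:1→0
  (1Δ to stable)

0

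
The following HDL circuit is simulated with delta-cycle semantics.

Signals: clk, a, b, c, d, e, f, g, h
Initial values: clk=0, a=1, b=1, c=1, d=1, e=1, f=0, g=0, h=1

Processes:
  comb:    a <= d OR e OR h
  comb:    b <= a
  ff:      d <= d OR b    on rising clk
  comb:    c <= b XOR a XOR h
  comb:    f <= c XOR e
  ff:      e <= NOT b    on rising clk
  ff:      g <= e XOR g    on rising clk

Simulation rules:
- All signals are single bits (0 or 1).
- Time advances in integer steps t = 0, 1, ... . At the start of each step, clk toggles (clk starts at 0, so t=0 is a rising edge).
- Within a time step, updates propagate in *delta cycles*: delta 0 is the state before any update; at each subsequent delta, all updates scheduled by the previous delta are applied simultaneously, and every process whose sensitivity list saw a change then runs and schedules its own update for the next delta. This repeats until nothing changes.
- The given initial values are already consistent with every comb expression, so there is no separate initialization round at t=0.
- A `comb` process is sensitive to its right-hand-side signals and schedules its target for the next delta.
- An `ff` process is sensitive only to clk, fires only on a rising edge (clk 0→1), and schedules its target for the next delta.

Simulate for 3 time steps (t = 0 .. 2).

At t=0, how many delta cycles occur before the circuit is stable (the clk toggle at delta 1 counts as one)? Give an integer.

t0.Δ0 a=1 g=0 c=1 e=1 b=1 clk=0 h=1 f=0 d=1
t0.Δ1 a=1 g=0 c=1 e=1 b=1 clk=1 h=1 f=0 d=1
t0.Δ2 a=1 g=1 c=1 e=0 b=1 clk=1 h=1 f=0 d=1
t0.Δ3 a=1 g=1 c=1 e=0 b=1 clk=1 h=1 f=1 d=1
t1.Δ0 a=1 g=1 c=1 e=0 b=1 clk=1 h=1 f=1 d=1
t1.Δ1 a=1 g=1 c=1 e=0 b=1 clk=0 h=1 f=1 d=1
t2.Δ0 a=1 g=1 c=1 e=0 b=1 clk=0 h=1 f=1 d=1
t2.Δ1 a=1 g=1 c=1 e=0 b=1 clk=1 h=1 f=1 d=1

3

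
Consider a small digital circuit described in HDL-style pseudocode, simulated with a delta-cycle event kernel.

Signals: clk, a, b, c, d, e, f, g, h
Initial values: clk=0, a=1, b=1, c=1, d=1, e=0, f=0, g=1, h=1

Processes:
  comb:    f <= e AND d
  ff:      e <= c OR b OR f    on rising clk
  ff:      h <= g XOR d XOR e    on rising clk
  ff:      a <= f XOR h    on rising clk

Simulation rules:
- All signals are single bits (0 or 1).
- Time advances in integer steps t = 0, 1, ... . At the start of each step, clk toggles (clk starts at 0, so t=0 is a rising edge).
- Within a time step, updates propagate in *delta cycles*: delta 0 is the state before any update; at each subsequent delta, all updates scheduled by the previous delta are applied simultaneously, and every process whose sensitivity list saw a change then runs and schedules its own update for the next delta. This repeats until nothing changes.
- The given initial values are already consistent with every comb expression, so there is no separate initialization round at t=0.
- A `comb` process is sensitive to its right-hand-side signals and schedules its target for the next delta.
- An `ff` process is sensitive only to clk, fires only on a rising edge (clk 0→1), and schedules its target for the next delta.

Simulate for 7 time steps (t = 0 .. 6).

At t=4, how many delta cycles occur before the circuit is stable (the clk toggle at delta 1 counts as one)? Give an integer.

2

t0.Δ0 b=1 g=1 f=0 e=0 d=1 c=1 h=1 a=1 clk=0
t0.Δ1 b=1 g=1 f=0 e=0 d=1 c=1 h=1 a=1 clk=1
t0.Δ2 b=1 g=1 f=0 e=1 d=1 c=1 h=0 a=1 clk=1
t0.Δ3 b=1 g=1 f=1 e=1 d=1 c=1 h=0 a=1 clk=1
t1.Δ0 b=1 g=1 f=1 e=1 d=1 c=1 h=0 a=1 clk=1
t1.Δ1 b=1 g=1 f=1 e=1 d=1 c=1 h=0 a=1 clk=0
t2.Δ0 b=1 g=1 f=1 e=1 d=1 c=1 h=0 a=1 clk=0
t2.Δ1 b=1 g=1 f=1 e=1 d=1 c=1 h=0 a=1 clk=1
t2.Δ2 b=1 g=1 f=1 e=1 d=1 c=1 h=1 a=1 clk=1
t3.Δ0 b=1 g=1 f=1 e=1 d=1 c=1 h=1 a=1 clk=1
t3.Δ1 b=1 g=1 f=1 e=1 d=1 c=1 h=1 a=1 clk=0
t4.Δ0 b=1 g=1 f=1 e=1 d=1 c=1 h=1 a=1 clk=0
t4.Δ1 b=1 g=1 f=1 e=1 d=1 c=1 h=1 a=1 clk=1
t4.Δ2 b=1 g=1 f=1 e=1 d=1 c=1 h=1 a=0 clk=1
t5.Δ0 b=1 g=1 f=1 e=1 d=1 c=1 h=1 a=0 clk=1
t5.Δ1 b=1 g=1 f=1 e=1 d=1 c=1 h=1 a=0 clk=0
t6.Δ0 b=1 g=1 f=1 e=1 d=1 c=1 h=1 a=0 clk=0
t6.Δ1 b=1 g=1 f=1 e=1 d=1 c=1 h=1 a=0 clk=1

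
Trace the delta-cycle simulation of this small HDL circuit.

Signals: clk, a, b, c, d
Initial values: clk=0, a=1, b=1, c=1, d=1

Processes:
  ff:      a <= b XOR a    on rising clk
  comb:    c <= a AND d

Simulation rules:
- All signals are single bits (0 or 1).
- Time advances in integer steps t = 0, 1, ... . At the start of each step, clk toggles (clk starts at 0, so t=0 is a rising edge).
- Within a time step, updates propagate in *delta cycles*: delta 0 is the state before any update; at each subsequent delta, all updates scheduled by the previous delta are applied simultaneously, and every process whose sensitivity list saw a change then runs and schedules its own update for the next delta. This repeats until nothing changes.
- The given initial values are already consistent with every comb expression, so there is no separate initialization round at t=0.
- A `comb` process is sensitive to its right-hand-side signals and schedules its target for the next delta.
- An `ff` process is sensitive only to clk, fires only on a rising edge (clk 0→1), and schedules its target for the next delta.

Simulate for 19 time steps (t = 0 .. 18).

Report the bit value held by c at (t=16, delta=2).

[bits: c,b,a,clk,d]
t=0: Δ0=11101 Δ1=11111 Δ2=11011 Δ3=01011 | 3Δ
t=1: Δ0=01011 Δ1=01001 | 1Δ
t=2: Δ0=01001 Δ1=01011 Δ2=01111 Δ3=11111 | 3Δ
t=3: Δ0=11111 Δ1=11101 | 1Δ
t=4: Δ0=11101 Δ1=11111 Δ2=11011 Δ3=01011 | 3Δ
t=5: Δ0=01011 Δ1=01001 | 1Δ
t=6: Δ0=01001 Δ1=01011 Δ2=01111 Δ3=11111 | 3Δ
t=7: Δ0=11111 Δ1=11101 | 1Δ
t=8: Δ0=11101 Δ1=11111 Δ2=11011 Δ3=01011 | 3Δ
t=9: Δ0=01011 Δ1=01001 | 1Δ
t=10: Δ0=01001 Δ1=01011 Δ2=01111 Δ3=11111 | 3Δ
t=11: Δ0=11111 Δ1=11101 | 1Δ
t=12: Δ0=11101 Δ1=11111 Δ2=11011 Δ3=01011 | 3Δ
t=13: Δ0=01011 Δ1=01001 | 1Δ
t=14: Δ0=01001 Δ1=01011 Δ2=01111 Δ3=11111 | 3Δ
t=15: Δ0=11111 Δ1=11101 | 1Δ
t=16: Δ0=11101 Δ1=11111 Δ2=11011 Δ3=01011 | 3Δ
t=17: Δ0=01011 Δ1=01001 | 1Δ
t=18: Δ0=01001 Δ1=01011 Δ2=01111 Δ3=11111 | 3Δ

1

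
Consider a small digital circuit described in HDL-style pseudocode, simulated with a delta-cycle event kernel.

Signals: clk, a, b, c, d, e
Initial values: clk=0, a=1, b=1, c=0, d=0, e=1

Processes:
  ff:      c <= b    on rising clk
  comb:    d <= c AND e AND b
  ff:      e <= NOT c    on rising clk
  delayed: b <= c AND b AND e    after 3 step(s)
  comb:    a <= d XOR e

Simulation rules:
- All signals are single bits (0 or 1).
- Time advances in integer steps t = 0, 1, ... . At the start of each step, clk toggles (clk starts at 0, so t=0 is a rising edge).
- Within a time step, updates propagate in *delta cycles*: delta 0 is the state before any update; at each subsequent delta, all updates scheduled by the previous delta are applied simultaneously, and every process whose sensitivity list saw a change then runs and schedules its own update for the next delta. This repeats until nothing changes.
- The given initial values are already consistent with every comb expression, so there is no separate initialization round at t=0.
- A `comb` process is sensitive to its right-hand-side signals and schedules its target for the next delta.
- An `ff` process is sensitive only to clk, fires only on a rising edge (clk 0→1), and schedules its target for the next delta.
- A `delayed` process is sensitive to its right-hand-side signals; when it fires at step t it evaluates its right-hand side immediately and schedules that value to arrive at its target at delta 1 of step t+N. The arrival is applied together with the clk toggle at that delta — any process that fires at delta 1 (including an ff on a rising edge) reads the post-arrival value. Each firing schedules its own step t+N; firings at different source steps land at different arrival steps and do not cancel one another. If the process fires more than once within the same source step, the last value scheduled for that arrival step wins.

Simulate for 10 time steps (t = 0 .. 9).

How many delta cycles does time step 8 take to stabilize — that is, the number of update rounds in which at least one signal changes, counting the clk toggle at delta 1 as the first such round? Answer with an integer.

3

t=0 Δ0: e=1 d=0 c=0 a=1 b=1 clk=0
  Δ1: clk:0→1
  Δ2: c:0→1
  Δ3: d:0→1
  Δ4: a:1→0
  (4Δ to stable)
t=1 Δ0: e=1 d=1 c=1 a=0 b=1 clk=1
  Δ1: clk:1→0
  (1Δ to stable)
t=2 Δ0: e=1 d=1 c=1 a=0 b=1 clk=0
  Δ1: clk:0→1
  Δ2: e:1→0
  Δ3: d:1→0, a:0→1
  Δ4: a:1→0
  (4Δ to stable)
t=3 Δ0: e=0 d=0 c=1 a=0 b=1 clk=1
  Δ1: clk:1→0
  (1Δ to stable)
t=4 Δ0: e=0 d=0 c=1 a=0 b=1 clk=0
  Δ1: clk:0→1
  (1Δ to stable)
t=5 Δ0: e=0 d=0 c=1 a=0 b=1 clk=1
  Δ1: b:1→0, clk:1→0
  (1Δ to stable)
t=6 Δ0: e=0 d=0 c=1 a=0 b=0 clk=0
  Δ1: clk:0→1
  Δ2: c:1→0
  (2Δ to stable)
t=7 Δ0: e=0 d=0 c=0 a=0 b=0 clk=1
  Δ1: clk:1→0
  (1Δ to stable)
t=8 Δ0: e=0 d=0 c=0 a=0 b=0 clk=0
  Δ1: clk:0→1
  Δ2: e:0→1
  Δ3: a:0→1
  (3Δ to stable)
t=9 Δ0: e=1 d=0 c=0 a=1 b=0 clk=1
  Δ1: clk:1→0
  (1Δ to stable)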